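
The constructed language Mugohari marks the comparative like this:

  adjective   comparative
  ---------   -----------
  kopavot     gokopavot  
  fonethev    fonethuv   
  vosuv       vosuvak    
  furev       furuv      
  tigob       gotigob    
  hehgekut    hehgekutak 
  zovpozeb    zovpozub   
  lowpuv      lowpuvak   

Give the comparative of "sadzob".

gosadzob

lowpuv and fonethev both end in -v yet inflect differently (lowpuvak, fonethuv), so the final letter is not what conditions the rule; the last vowel is.
"sadzob" has last vowel 'o'. The stems whose last vowel is 'o' (kopavot → gokopavot, tigob → gotigob) add the prefix go-.
The other patterns: stems whose last vowel is 'u' add -ak; stems whose last vowel is 'e' change the last vowel to 'u'.
So sadzob → gosadzob.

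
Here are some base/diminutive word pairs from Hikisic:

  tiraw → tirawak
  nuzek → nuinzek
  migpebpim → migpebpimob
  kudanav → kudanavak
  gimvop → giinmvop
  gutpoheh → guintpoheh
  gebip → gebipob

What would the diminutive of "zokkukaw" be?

gebip and gimvop both end in -p yet inflect differently (gebipob, giinmvop), so the final letter is not what conditions the rule; the last vowel is.
"zokkukaw" has last vowel 'a'. The stems whose last vowel is 'a' (kudanav → kudanavak, tiraw → tirawak) add -ak.
So zokkukaw → zokkukawak.

zokkukawak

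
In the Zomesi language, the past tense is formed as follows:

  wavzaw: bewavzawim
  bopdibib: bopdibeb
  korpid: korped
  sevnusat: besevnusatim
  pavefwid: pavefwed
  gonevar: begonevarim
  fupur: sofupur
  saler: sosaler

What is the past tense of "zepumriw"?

zepumrew

gonevar and saler both end in -r yet inflect differently (begonevarim, sosaler), so the final letter is not what conditions the rule; the last vowel is.
"zepumriw" has last vowel 'i'. The stems whose last vowel is 'i' (pavefwid → pavefwed, korpid → korped, bopdibib → bopdibeb) change the last vowel to 'e'.
The other patterns: stems whose last vowel is 'a' add be- … -im around the stem; stems whose last vowel is 'e' or 'u' add the prefix so-.
So zepumriw → zepumrew.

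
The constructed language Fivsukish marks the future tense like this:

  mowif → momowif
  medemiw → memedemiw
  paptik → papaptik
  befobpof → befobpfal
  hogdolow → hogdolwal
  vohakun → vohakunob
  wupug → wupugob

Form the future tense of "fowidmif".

mowif and befobpof both end in -f yet inflect differently (momowif, befobpfal), so the final letter is not what conditions the rule; the last vowel is.
"fowidmif" has last vowel 'i'. The stems whose last vowel is 'i' (mowif → momowif, medemiw → memedemiw, paptik → papaptik) repeat the first consonant+vowel as a prefix.
The other patterns: stems whose last vowel is 'o' delete the last vowel and add -al; stems whose last vowel is 'u' add -ob.
So fowidmif → fofowidmif.

fofowidmif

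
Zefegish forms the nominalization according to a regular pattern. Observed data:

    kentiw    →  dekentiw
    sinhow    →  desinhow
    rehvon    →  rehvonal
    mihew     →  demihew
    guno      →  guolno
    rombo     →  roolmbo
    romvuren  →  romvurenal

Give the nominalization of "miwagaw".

demiwagaw

mihew and romvuren both have last vowel 'e' yet inflect differently (demihew, romvurenal), so the last vowel is not what conditions the rule; the final letter is.
"miwagaw" ends in -w. The stems ending in -w (kentiw → dekentiw, sinhow → desinhow, mihew → demihew) add the prefix de-.
So miwagaw → demiwagaw.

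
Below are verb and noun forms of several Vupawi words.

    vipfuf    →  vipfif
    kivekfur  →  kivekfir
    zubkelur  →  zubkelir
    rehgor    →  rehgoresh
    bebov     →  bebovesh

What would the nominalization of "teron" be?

kivekfur and rehgor both end in -r yet inflect differently (kivekfir, rehgoresh), so the final letter is not what conditions the rule; the last vowel is.
"teron" has last vowel 'o'. The stems whose last vowel is 'o' (rehgor → rehgoresh, bebov → bebovesh) add -esh.
The other pattern: stems whose last vowel is 'u' change the last vowel to 'i'.
So teron → teronesh.

teronesh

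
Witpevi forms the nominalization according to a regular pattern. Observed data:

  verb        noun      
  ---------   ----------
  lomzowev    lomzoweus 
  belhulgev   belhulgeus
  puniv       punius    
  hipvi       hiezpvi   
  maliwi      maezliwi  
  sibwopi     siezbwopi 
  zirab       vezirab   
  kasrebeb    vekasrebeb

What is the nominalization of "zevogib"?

vezevogib

puniv and hipvi both have last vowel 'i' yet inflect differently (punius, hiezpvi), so the last vowel is not what conditions the rule; the final letter is.
"zevogib" ends in -b. The stems ending in -b (zirab → vezirab, kasrebeb → vekasrebeb) add the prefix ve-.
The other patterns: stems ending in -v drop the final letter and add -us; stems ending in -i insert -ez- after the first vowel.
So zevogib → vezevogib.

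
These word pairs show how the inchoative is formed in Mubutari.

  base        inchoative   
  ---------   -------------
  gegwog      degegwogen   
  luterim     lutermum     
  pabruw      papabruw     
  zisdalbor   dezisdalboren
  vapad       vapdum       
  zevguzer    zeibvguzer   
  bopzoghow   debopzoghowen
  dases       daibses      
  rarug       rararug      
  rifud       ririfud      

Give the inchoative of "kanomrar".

kanomrrum

"kanomrar" has last vowel 'a'. The one such stem in the data (vapad → vapdum) deletes the last vowel and adds -um (as does luterim), so the same rule applies.
The other patterns: stems whose last vowel is 'o' add de- … -en around the stem; stems whose last vowel is 'e' insert -ib- after the first vowel; stems whose last vowel is 'u' repeat the first consonant+vowel as a prefix.
So kanomrar → kanomrrum.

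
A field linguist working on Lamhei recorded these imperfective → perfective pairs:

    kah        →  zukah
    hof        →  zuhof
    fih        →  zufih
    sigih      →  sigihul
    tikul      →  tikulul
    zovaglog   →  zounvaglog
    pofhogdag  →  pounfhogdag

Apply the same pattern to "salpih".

salpihul

kah and sigih both end in -h yet inflect differently (zukah, sigihul), so the final letter is not what conditions the rule; the number of vowels is.
"salpih" has 2 vowels. The stems with 2 vowels (sigih → sigihul, tikul → tikulul) add -ul.
The other patterns: stems with 1 vowel add the prefix zu-; stems with 3 vowels insert -un- after the first vowel.
So salpih → salpihul.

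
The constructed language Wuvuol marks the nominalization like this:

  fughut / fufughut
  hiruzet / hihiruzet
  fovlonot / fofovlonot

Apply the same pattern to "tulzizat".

tutulzizat

Every pair shown (fughut → fufughut, hiruzet → hihiruzet, fovlonot → fofovlonot) follows the same rule: repeat the first consonant+vowel as a prefix.
So tulzizat → tutulzizat.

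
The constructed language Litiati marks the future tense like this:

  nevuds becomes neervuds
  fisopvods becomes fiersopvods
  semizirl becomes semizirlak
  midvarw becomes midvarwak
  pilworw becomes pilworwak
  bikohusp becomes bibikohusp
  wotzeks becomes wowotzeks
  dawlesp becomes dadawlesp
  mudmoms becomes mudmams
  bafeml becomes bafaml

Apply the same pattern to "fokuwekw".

"fokuwekw" has second-to-last letter 'k'. The one such stem in the data (wotzeks → wowotzeks) repeats the first consonant+vowel as a prefix (as do bikohusp, dawlesp), so the same rule applies.
The other patterns: stems whose second-to-last letter is 'd' insert -er- after the first vowel; stems whose second-to-last letter is 'r' add -ak; stems whose second-to-last letter is 'm' change the last vowel to 'a'.
So fokuwekw → fofokuwekw.

fofokuwekw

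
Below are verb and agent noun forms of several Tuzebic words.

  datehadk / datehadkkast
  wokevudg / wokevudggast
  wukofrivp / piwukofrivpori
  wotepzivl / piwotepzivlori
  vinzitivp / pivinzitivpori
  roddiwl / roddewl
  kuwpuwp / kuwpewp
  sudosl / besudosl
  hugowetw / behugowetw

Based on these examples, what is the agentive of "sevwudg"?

sevwudggast

wotepzivl and roddiwl both end in -l yet inflect differently (piwotepzivlori, roddewl), so the final letter is not what conditions the rule; the second-to-last letter is.
"sevwudg" has second-to-last letter 'd'. The stems whose second-to-last letter is 'd' (datehadk → datehadkkast, wokevudg → wokevudggast) double the final consonant and add -ast.
The other patterns: stems whose second-to-last letter is 'v' add pi- … -ori around the stem; stems whose second-to-last letter is 'w' change the last vowel to 'e'; stems whose second-to-last letter is 's' or 't' add the prefix be-.
So sevwudg → sevwudggast.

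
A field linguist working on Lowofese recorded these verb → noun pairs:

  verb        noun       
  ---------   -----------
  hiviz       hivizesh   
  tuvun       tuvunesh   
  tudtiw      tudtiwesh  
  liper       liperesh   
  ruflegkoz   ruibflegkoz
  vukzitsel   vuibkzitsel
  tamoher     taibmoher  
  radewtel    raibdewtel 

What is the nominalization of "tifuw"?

tifuwesh

hiviz and ruflegkoz both end in -z yet inflect differently (hivizesh, ruibflegkoz), so the final letter is not what conditions the rule; the number of vowels is.
"tifuw" has 2 vowels. The stems with 2 vowels (hiviz → hivizesh, tuvun → tuvunesh, tudtiw → tudtiwesh) add -esh.
So tifuw → tifuwesh.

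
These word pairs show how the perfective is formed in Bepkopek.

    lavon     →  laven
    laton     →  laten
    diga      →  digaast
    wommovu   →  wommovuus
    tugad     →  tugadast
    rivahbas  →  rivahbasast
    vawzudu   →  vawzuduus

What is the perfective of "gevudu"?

laton and tugad both have 2 vowels yet inflect differently (laten, tugadast), so the number of vowels is not what conditions the rule; the final letter is.
"gevudu" ends in -u. The stems ending in -u (vawzudu → vawzuduus, wommovu → wommovuus) add -us.
So gevudu → gevuduus.

gevuduus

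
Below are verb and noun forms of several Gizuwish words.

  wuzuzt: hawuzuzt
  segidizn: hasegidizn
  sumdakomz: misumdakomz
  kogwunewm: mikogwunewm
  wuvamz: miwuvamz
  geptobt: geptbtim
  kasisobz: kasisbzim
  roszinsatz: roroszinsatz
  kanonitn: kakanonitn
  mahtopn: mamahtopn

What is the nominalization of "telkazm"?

wuzuzt and geptobt both end in -t yet inflect differently (hawuzuzt, geptbtim), so the final letter is not what conditions the rule; the second-to-last letter is.
"telkazm" has second-to-last letter 'z'. The stems whose second-to-last letter is 'z' (wuzuzt → hawuzuzt, segidizn → hasegidizn) add the prefix ha-.
So telkazm → hatelkazm.

hatelkazm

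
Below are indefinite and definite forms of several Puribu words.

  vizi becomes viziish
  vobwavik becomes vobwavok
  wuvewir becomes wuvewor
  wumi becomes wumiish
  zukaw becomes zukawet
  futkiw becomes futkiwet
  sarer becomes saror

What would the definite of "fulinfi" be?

fulinfiish

futkiw and wumi both have last vowel 'i' yet inflect differently (futkiwet, wumiish), so the last vowel is not what conditions the rule; the final letter is.
"fulinfi" ends in -i. The stems ending in -i (wumi → wumiish, vizi → viziish) add -ish.
The other patterns: stems ending in -w add -et; stems ending in -k or -r change the last vowel to 'o'.
So fulinfi → fulinfiish.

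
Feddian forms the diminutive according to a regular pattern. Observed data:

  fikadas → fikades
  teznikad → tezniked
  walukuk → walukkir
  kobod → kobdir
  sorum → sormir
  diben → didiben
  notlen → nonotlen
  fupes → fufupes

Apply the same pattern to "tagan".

teznikad and kobod both end in -d yet inflect differently (tezniked, kobdir), so the final letter is not what conditions the rule; the last vowel is.
"tagan" has last vowel 'a'. The stems whose last vowel is 'a' (fikadas → fikades, teznikad → tezniked) change the last vowel to 'e'.
The other patterns: stems whose last vowel is 'o' or 'u' delete the last vowel and add -ir; stems whose last vowel is 'e' repeat the first consonant+vowel as a prefix.
So tagan → tagen.

tagen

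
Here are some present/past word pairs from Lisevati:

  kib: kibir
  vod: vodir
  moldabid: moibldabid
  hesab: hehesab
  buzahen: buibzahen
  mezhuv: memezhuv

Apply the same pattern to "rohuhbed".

roibhuhbed

"rohuhbed" has 3 vowels. The stems with 3 vowels (moldabid → moibldabid, buzahen → buibzahen) insert -ib- after the first vowel.
The other patterns: stems with 1 vowel add -ir; stems with 2 vowels repeat the first consonant+vowel as a prefix.
So rohuhbed → roibhuhbed.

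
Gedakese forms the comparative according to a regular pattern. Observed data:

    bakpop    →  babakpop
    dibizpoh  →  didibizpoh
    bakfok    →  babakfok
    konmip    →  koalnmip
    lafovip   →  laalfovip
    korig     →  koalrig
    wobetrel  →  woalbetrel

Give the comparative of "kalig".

kaallig

bakpop and konmip both end in -p yet inflect differently (babakpop, koalnmip), so the final letter is not what conditions the rule; the last vowel is.
"kalig" has last vowel 'i'. The stems whose last vowel is 'i' (konmip → koalnmip, lafovip → laalfovip, korig → koalrig) insert -al- after the first vowel.
So kalig → kaallig.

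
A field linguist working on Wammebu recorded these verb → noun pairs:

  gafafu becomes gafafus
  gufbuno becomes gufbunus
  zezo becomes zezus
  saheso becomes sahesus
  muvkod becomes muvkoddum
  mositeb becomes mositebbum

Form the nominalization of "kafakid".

kafakiddum

"kafakid" ends in a consonant. The stems ending in a consonant (muvkod → muvkoddum, mositeb → mositebbum) double the final consonant and add -um.
The other pattern: stems ending in a vowel drop the final letter and add -us.
So kafakid → kafakiddum.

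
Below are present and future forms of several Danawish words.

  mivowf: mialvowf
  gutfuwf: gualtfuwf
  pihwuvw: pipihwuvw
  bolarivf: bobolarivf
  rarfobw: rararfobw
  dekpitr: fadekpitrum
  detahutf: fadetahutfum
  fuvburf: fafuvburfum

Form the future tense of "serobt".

mivowf and bolarivf both end in -f yet inflect differently (mialvowf, bobolarivf), so the final letter is not what conditions the rule; the second-to-last letter is.
"serobt" has second-to-last letter 'b'. The one such stem in the data (rarfobw → rararfobw) repeats the first consonant+vowel as a prefix (as do pihwuvw, bolarivf), so the same rule applies.
The other patterns: stems whose second-to-last letter is 'w' insert -al- after the first vowel; stems whose second-to-last letter is 'r' or 't' add fa- … -um around the stem.
So serobt → seserobt.

seserobt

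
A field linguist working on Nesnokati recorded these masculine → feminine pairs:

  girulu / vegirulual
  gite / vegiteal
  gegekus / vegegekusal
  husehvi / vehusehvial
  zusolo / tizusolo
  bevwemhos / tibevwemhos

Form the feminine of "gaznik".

vegaznikal

gegekus and bevwemhos both end in -s yet inflect differently (vegegekusal, tibevwemhos), so the final letter is not what conditions the rule; the first letter is.
"gaznik" begins with g-. The stems beginning with g- (girulu → vegirulual, gite → vegiteal, gegekus → vegegekusal) add ve- … -al around the stem.
So gaznik → vegaznikal.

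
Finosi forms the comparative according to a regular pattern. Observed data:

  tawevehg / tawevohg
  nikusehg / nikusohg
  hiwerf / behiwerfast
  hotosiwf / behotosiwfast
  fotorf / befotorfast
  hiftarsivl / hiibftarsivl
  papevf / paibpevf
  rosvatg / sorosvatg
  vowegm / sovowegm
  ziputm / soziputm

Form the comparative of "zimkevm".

ziibmkevm

hiwerf and papevf both end in -f yet inflect differently (behiwerfast, paibpevf), so the final letter is not what conditions the rule; the second-to-last letter is.
"zimkevm" has second-to-last letter 'v'. The stems whose second-to-last letter is 'v' (hiftarsivl → hiibftarsivl, papevf → paibpevf) insert -ib- after the first vowel.
So zimkevm → ziibmkevm.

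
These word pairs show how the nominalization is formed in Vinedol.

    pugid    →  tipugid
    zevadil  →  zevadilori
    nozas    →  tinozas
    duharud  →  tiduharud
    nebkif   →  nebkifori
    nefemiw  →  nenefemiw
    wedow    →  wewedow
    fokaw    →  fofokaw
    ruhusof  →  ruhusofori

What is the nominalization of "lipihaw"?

fokaw and nozas both have last vowel 'a' yet inflect differently (fofokaw, tinozas), so the last vowel is not what conditions the rule; the final letter is.
"lipihaw" ends in -w. The stems ending in -w (fokaw → fofokaw, nefemiw → nenefemiw, wedow → wewedow) repeat the first consonant+vowel as a prefix.
So lipihaw → lilipihaw.

lilipihaw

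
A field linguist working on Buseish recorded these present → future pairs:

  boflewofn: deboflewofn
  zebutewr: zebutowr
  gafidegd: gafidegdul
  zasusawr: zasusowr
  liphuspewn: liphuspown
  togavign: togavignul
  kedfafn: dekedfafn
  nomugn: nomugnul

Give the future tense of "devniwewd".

liphuspewn and boflewofn both end in -n yet inflect differently (liphuspown, deboflewofn), so the final letter is not what conditions the rule; the second-to-last letter is.
"devniwewd" has second-to-last letter 'w'. The stems whose second-to-last letter is 'w' (zasusawr → zasusowr, zebutewr → zebutowr, liphuspewn → liphuspown) change the last vowel to 'o'.
The other patterns: stems whose second-to-last letter is 'f' add the prefix de-; stems whose second-to-last letter is 'g' add -ul.
So devniwewd → devniwowd.

devniwowd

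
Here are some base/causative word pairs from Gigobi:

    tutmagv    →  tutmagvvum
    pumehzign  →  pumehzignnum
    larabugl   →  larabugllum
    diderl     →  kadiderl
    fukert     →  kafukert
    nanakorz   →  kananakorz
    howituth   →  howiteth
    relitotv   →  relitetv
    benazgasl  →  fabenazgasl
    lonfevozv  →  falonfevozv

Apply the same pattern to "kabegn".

kabegnnum

"kabegn" has second-to-last letter 'g'. The stems whose second-to-last letter is 'g' (tutmagv → tutmagvvum, pumehzign → pumehzignnum, larabugl → larabugllum) double the final consonant and add -um.
So kabegn → kabegnnum.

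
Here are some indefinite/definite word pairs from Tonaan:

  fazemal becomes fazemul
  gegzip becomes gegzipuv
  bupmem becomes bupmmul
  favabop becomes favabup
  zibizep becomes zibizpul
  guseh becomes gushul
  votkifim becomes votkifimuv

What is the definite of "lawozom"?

lawozum

bupmem and votkifim both end in -m yet inflect differently (bupmmul, votkifimuv), so the final letter is not what conditions the rule; the last vowel is.
"lawozom" has last vowel 'o'. The one such stem in the data (favabop → favabup) changes the last vowel to 'u' (as does fazemal), so the same rule applies.
So lawozom → lawozum.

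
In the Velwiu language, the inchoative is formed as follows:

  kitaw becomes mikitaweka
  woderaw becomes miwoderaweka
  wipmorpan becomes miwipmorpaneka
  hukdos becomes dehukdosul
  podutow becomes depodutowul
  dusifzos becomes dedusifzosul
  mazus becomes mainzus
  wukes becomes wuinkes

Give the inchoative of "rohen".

roinhen

kitaw and podutow both end in -w yet inflect differently (mikitaweka, depodutowul), so the final letter is not what conditions the rule; the last vowel is.
"rohen" has last vowel 'e'. The one such stem in the data (wukes → wuinkes) inserts -in- after the first vowel (as does mazus), so the same rule applies.
The other patterns: stems whose last vowel is 'a' add mi- … -eka around the stem; stems whose last vowel is 'o' add de- … -ul around the stem.
So rohen → roinhen.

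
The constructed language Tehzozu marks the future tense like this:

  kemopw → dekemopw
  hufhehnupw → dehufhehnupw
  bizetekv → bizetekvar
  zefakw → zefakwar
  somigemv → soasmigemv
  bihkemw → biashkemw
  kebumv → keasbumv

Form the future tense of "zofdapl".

dezofdapl

"zofdapl" has second-to-last letter 'p'. The stems whose second-to-last letter is 'p' (hufhehnupw → dehufhehnupw, kemopw → dekemopw) add the prefix de-.
The other patterns: stems whose second-to-last letter is 'm' insert -as- after the first vowel; stems whose second-to-last letter is 'k' add -ar.
So zofdapl → dezofdapl.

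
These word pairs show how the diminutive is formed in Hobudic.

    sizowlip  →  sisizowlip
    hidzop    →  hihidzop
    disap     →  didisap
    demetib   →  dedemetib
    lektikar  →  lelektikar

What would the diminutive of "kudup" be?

kukudup

Every pair shown (sizowlip → sisizowlip, hidzop → hihidzop, disap → didisap, …) follows the same rule: repeat the first consonant+vowel as a prefix.
So kudup → kukudup.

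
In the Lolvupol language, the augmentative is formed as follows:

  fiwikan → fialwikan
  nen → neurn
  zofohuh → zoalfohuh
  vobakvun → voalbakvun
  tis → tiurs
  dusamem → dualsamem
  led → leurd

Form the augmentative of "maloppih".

"maloppih" has 3 vowels. The stems with 3 vowels (zofohuh → zoalfohuh, dusamem → dualsamem, vobakvun → voalbakvun) insert -al- after the first vowel.
The other pattern: stems with 1 vowel insert -ur- after the first vowel.
So maloppih → maalloppih.

maalloppih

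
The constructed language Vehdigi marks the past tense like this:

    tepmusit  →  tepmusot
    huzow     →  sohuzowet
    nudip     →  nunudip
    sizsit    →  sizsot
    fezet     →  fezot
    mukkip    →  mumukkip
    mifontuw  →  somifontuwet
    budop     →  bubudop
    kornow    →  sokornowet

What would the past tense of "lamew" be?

tepmusit and nudip both have last vowel 'i' yet inflect differently (tepmusot, nunudip), so the last vowel is not what conditions the rule; the final letter is.
"lamew" ends in -w. The stems ending in -w (huzow → sohuzowet, kornow → sokornowet, mifontuw → somifontuwet) add so- … -et around the stem.
The other patterns: stems ending in -t change the last vowel to 'o'; stems ending in -p repeat the first consonant+vowel as a prefix.
So lamew → solamewet.

solamewet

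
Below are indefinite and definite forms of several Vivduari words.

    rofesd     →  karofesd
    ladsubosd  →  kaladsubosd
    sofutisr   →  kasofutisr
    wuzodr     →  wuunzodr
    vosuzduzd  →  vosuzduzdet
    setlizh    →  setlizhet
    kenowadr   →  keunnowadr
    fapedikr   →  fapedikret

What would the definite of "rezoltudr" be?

reunzoltudr

sofutisr and kenowadr both end in -r yet inflect differently (kasofutisr, keunnowadr), so the final letter is not what conditions the rule; the second-to-last letter is.
"rezoltudr" has second-to-last letter 'd'. The stems whose second-to-last letter is 'd' (kenowadr → keunnowadr, wuzodr → wuunzodr) insert -un- after the first vowel.
So rezoltudr → reunzoltudr.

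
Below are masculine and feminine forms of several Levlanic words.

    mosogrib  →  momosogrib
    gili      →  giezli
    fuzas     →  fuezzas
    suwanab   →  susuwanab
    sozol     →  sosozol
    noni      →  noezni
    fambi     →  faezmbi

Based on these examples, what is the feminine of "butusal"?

bubutusal

fuzas and suwanab both have last vowel 'a' yet inflect differently (fuezzas, susuwanab), so the last vowel is not what conditions the rule; the final letter is.
"butusal" ends in -l. The one such stem in the data (sozol → sosozol) repeats the first consonant+vowel as a prefix (as do suwanab, mosogrib), so the same rule applies.
The other pattern: stems ending in -i or -s insert -ez- after the first vowel.
So butusal → bubutusal.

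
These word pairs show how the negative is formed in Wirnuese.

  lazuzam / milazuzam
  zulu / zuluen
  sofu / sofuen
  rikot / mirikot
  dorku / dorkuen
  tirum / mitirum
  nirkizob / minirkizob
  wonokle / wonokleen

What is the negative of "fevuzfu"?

tirum and zulu both have last vowel 'u' yet inflect differently (mitirum, zuluen), so the last vowel is not what conditions the rule; whether the stem ends in a vowel or a consonant is.
"fevuzfu" ends in a vowel. The stems ending in a vowel (zulu → zuluen, wonokle → wonokleen, sofu → sofuen) add -en.
So fevuzfu → fevuzfuen.

fevuzfuen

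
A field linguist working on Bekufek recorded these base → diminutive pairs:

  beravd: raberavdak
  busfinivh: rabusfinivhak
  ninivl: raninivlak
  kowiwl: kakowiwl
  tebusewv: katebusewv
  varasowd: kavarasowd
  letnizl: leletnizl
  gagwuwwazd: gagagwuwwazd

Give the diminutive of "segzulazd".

ninivl and kowiwl both end in -l yet inflect differently (raninivlak, kakowiwl), so the final letter is not what conditions the rule; the second-to-last letter is.
"segzulazd" has second-to-last letter 'z'. The stems whose second-to-last letter is 'z' (letnizl → leletnizl, gagwuwwazd → gagagwuwwazd) repeat the first consonant+vowel as a prefix.
So segzulazd → sesegzulazd.

sesegzulazd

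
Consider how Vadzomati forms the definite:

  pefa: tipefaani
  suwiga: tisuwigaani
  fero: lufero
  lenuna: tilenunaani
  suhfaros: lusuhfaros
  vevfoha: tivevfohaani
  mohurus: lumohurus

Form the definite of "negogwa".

suwiga and suhfaros both begin with s- yet inflect differently (tisuwigaani, lusuhfaros), so the first letter is not what conditions the rule; the final letter is.
"negogwa" ends in -a. The stems ending in -a (vevfoha → tivevfohaani, suwiga → tisuwigaani, pefa → tipefaani) add ti- … -ani around the stem.
The other pattern: stems ending in -o or -s add the prefix lu-.
So negogwa → tinegogwaani.

tinegogwaani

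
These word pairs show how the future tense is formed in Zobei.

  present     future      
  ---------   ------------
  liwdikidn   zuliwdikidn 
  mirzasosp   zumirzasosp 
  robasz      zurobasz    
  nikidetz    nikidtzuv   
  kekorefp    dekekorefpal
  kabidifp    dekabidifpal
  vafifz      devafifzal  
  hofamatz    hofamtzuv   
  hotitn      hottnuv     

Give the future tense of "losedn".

"losedn" has second-to-last letter 'd'. The one such stem in the data (liwdikidn → zuliwdikidn) adds the prefix zu-, so the same rule applies.
The other patterns: stems whose second-to-last letter is 'f' add de- … -al around the stem; stems whose second-to-last letter is 't' delete the last vowel and add -uv.
So losedn → zulosedn.

zulosedn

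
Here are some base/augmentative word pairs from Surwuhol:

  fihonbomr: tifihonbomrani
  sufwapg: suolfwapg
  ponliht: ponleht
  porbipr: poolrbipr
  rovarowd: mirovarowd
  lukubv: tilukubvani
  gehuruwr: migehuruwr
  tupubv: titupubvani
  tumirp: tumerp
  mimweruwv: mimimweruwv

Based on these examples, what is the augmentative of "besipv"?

"besipv" has second-to-last letter 'p'. The stems whose second-to-last letter is 'p' (sufwapg → suolfwapg, porbipr → poolrbipr) insert -ol- after the first vowel.
The other patterns: stems whose second-to-last letter is 'b' or 'm' add ti- … -ani around the stem; stems whose second-to-last letter is 'w' add the prefix mi-; stems whose second-to-last letter is 'h' or 'r' change the last vowel to 'e'.
So besipv → beolsipv.

beolsipv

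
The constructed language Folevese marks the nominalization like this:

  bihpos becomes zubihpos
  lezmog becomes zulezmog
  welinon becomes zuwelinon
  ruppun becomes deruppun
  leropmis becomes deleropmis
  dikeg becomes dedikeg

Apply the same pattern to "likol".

zulikol

"likol" has last vowel 'o'. The stems whose last vowel is 'o' (bihpos → zubihpos, lezmog → zulezmog, welinon → zuwelinon) add the prefix zu-.
So likol → zulikol.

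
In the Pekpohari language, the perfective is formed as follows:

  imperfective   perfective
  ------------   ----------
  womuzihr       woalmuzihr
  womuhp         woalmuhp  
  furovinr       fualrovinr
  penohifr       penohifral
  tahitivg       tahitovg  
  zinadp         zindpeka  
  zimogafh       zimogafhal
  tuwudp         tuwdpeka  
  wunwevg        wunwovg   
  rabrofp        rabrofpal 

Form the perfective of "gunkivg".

gunkovg

"gunkivg" has second-to-last letter 'v'. The stems whose second-to-last letter is 'v' (wunwevg → wunwovg, tahitivg → tahitovg) change the last vowel to 'o'.
The other patterns: stems whose second-to-last letter is 'd' delete the last vowel and add -eka; stems whose second-to-last letter is 'f' add -al; stems whose second-to-last letter is 'h' or 'n' insert -al- after the first vowel.
So gunkivg → gunkovg.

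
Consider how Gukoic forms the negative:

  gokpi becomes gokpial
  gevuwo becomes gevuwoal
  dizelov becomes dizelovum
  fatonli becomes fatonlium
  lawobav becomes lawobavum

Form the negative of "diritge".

diritgeum

gokpi and fatonli both end in -i yet inflect differently (gokpial, fatonlium), so the final letter is not what conditions the rule; the first letter is.
"diritge" begins with d-. The one such stem in the data (dizelov → dizelovum) adds -um, so the same rule applies.
The other pattern: stems beginning with g- add -al.
So diritge → diritgeum.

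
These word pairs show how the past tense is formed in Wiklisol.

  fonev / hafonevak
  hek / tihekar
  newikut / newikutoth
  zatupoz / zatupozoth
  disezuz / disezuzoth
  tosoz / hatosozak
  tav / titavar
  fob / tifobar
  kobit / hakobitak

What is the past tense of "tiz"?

titizar

tav and fonev both end in -v yet inflect differently (titavar, hafonevak), so the final letter is not what conditions the rule; the number of vowels is.
"tiz" has 1 vowel. The stems with 1 vowel (tav → titavar, hek → tihekar, fob → tifobar) add ti- … -ar around the stem.
The other patterns: stems with 2 vowels add ha- … -ak around the stem; stems with 3 vowels add -oth.
So tiz → titizar.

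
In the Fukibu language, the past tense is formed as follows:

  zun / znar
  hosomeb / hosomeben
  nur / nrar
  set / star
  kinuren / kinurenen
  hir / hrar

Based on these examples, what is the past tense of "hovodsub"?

hovodsuben

"hovodsub" has 3 vowels. The stems with 3 vowels (kinuren → kinurenen, hosomeb → hosomeben) add -en.
The other pattern: stems with 1 vowel delete the last vowel and add -ar.
So hovodsub → hovodsuben.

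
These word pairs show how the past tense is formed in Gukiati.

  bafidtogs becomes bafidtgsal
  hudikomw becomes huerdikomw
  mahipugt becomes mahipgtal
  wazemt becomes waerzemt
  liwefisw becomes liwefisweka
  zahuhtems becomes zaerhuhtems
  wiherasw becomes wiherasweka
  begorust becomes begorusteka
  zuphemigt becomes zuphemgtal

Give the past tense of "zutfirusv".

zutfirusveka

zahuhtems and bafidtogs both end in -s yet inflect differently (zaerhuhtems, bafidtgsal), so the final letter is not what conditions the rule; the second-to-last letter is.
"zutfirusv" has second-to-last letter 's'. The stems whose second-to-last letter is 's' (wiherasw → wiherasweka, begorust → begorusteka, liwefisw → liwefisweka) add -eka.
The other patterns: stems whose second-to-last letter is 'm' insert -er- after the first vowel; stems whose second-to-last letter is 'g' delete the last vowel and add -al.
So zutfirusv → zutfirusveka.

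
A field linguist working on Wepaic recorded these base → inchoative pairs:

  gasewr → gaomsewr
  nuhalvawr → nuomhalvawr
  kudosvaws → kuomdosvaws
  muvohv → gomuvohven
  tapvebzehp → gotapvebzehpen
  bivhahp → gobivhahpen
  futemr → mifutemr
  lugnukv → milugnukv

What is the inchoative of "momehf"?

gomomehfen

gasewr and futemr both end in -r yet inflect differently (gaomsewr, mifutemr), so the final letter is not what conditions the rule; the second-to-last letter is.
"momehf" has second-to-last letter 'h'. The stems whose second-to-last letter is 'h' (muvohv → gomuvohven, tapvebzehp → gotapvebzehpen, bivhahp → gobivhahpen) add go- … -en around the stem.
So momehf → gomomehfen.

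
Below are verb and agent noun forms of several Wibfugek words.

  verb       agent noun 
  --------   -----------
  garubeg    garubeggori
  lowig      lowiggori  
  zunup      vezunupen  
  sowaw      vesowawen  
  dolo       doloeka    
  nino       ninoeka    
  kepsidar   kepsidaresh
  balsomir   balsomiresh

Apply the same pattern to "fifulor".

"fifulor" ends in -r. The stems ending in -r (kepsidar → kepsidaresh, balsomir → balsomiresh) add -esh.
The other patterns: stems ending in -g double the final consonant and add -ori; stems ending in -p or -w add ve- … -en around the stem; stems ending in -o add -eka.
So fifulor → fifuloresh.

fifuloresh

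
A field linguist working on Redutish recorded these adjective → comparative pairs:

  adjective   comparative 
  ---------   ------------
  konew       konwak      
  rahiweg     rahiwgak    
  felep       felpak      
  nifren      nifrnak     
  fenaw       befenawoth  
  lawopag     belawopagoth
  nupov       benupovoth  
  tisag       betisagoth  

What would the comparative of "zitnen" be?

konew and fenaw both end in -w yet inflect differently (konwak, befenawoth), so the final letter is not what conditions the rule; the last vowel is.
"zitnen" has last vowel 'e'. The stems whose last vowel is 'e' (konew → konwak, rahiweg → rahiwgak, felep → felpak) delete the last vowel and add -ak.
The other pattern: stems whose last vowel is 'a' or 'o' add be- … -oth around the stem.
So zitnen → zitnnak.

zitnnak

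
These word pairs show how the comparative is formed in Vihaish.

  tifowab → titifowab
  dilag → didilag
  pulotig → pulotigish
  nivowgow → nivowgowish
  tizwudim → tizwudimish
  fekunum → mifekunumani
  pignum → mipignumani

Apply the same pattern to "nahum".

dilag and pulotig both end in -g yet inflect differently (didilag, pulotigish), so the final letter is not what conditions the rule; the last vowel is.
"nahum" has last vowel 'u'. The stems whose last vowel is 'u' (fekunum → mifekunumani, pignum → mipignumani) add mi- … -ani around the stem.
So nahum → minahumani.

minahumani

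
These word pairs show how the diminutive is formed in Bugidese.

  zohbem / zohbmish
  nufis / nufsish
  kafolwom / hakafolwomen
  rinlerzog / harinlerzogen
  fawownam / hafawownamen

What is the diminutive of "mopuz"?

mopzish

zohbem and kafolwom both end in -m yet inflect differently (zohbmish, hakafolwomen), so the final letter is not what conditions the rule; the number of vowels is.
"mopuz" has 2 vowels. The stems with 2 vowels (zohbem → zohbmish, nufis → nufsish) delete the last vowel and add -ish.
The other pattern: stems with 3 vowels add ha- … -en around the stem.
So mopuz → mopzish.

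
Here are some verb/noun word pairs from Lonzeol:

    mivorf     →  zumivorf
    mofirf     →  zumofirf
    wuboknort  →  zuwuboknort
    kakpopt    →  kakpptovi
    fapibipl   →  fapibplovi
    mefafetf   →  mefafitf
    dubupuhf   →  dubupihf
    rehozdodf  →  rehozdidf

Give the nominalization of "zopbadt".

zopbidt

wuboknort and kakpopt both end in -t yet inflect differently (zuwuboknort, kakpptovi), so the final letter is not what conditions the rule; the second-to-last letter is.
"zopbadt" has second-to-last letter 'd'. The one such stem in the data (rehozdodf → rehozdidf) changes the last vowel to 'i' (as do mefafetf, dubupuhf), so the same rule applies.
So zopbadt → zopbidt.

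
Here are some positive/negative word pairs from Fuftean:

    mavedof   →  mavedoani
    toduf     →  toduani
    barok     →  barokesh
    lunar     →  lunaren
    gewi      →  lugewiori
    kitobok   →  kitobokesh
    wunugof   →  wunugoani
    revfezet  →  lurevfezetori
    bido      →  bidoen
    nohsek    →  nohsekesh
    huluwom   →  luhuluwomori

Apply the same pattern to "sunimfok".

sunimfokesh

bido and mavedof both have last vowel 'o' yet inflect differently (bidoen, mavedoani), so the last vowel is not what conditions the rule; the final letter is.
"sunimfok" ends in -k. The stems ending in -k (barok → barokesh, kitobok → kitobokesh, nohsek → nohsekesh) add -esh.
So sunimfok → sunimfokesh.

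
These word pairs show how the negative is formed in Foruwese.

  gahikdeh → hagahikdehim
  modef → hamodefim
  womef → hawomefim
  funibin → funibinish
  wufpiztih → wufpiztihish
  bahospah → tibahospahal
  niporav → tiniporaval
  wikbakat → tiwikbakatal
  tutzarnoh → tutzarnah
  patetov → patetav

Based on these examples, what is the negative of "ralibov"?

ralibav

"ralibov" has last vowel 'o'. The stems whose last vowel is 'o' (tutzarnoh → tutzarnah, patetov → patetav) change the last vowel to 'a'.
So ralibov → ralibav.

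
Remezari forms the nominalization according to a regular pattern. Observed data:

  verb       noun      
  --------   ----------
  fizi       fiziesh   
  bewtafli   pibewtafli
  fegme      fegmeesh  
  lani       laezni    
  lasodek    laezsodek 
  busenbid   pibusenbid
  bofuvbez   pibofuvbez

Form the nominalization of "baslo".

pibaslo

bewtafli and lani both end in -i yet inflect differently (pibewtafli, laezni), so the final letter is not what conditions the rule; the first letter is.
"baslo" begins with b-. The stems beginning with b- (bofuvbez → pibofuvbez, bewtafli → pibewtafli, busenbid → pibusenbid) add the prefix pi-.
So baslo → pibaslo.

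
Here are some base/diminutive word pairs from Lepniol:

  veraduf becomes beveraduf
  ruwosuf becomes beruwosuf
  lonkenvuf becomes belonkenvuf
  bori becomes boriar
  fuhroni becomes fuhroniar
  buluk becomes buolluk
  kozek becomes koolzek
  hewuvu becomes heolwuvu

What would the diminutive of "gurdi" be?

gurdiar

veraduf and buluk both have last vowel 'u' yet inflect differently (beveraduf, buolluk), so the last vowel is not what conditions the rule; the final letter is.
"gurdi" ends in -i. The stems ending in -i (bori → boriar, fuhroni → fuhroniar) add -ar.
The other patterns: stems ending in -f add the prefix be-; stems ending in -k or -u insert -ol- after the first vowel.
So gurdi → gurdiar.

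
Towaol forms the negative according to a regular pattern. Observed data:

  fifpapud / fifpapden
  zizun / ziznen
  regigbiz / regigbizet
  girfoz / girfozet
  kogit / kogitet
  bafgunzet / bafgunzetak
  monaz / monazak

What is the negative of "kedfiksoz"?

kedfiksozet

kogit and bafgunzet both end in -t yet inflect differently (kogitet, bafgunzetak), so the final letter is not what conditions the rule; the last vowel is.
"kedfiksoz" has last vowel 'o'. The one such stem in the data (girfoz → girfozet) adds -et, so the same rule applies.
So kedfiksoz → kedfiksozet.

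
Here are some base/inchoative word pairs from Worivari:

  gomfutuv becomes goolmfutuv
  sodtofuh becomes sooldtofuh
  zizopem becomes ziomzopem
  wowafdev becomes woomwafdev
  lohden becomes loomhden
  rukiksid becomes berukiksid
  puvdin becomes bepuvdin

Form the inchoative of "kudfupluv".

gomfutuv and wowafdev both end in -v yet inflect differently (goolmfutuv, woomwafdev), so the final letter is not what conditions the rule; the last vowel is.
"kudfupluv" has last vowel 'u'. The stems whose last vowel is 'u' (gomfutuv → goolmfutuv, sodtofuh → sooldtofuh) insert -ol- after the first vowel.
The other patterns: stems whose last vowel is 'e' insert -om- after the first vowel; stems whose last vowel is 'i' add the prefix be-.
So kudfupluv → kuoldfupluv.

kuoldfupluv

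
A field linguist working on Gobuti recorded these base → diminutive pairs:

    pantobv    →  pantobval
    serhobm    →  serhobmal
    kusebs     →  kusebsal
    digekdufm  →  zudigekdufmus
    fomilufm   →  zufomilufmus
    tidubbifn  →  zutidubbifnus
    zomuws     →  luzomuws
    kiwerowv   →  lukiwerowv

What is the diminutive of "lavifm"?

"lavifm" has second-to-last letter 'f'. The stems whose second-to-last letter is 'f' (digekdufm → zudigekdufmus, fomilufm → zufomilufmus, tidubbifn → zutidubbifnus) add zu- … -us around the stem.
So lavifm → zulavifmus.

zulavifmus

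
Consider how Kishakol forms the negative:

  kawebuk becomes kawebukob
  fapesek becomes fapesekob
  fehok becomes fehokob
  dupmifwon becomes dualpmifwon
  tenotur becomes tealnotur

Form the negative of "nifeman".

fehok and dupmifwon both have last vowel 'o' yet inflect differently (fehokob, dualpmifwon), so the last vowel is not what conditions the rule; the final letter is.
"nifeman" ends in -n. The one such stem in the data (dupmifwon → dualpmifwon) inserts -al- after the first vowel (as does tenotur), so the same rule applies.
The other pattern: stems ending in -k add -ob.
So nifeman → nialfeman.

nialfeman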